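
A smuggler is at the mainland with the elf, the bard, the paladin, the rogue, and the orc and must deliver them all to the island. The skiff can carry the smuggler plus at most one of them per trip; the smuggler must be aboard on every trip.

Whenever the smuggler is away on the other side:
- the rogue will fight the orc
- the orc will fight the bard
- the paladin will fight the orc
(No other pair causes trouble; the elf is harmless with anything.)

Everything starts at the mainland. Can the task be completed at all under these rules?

No

Following every safe sequence of crossings from the start, the most of the 5 that can be at the island as the skiff arrives there on crossings 1, 3, 5 is 1, 2, 3 respectively; the best ever achieved is 3 of 5.
From crossing 7 on, no configuration arises that was not already reachable earlier: only 18 distinct safe configurations (who is on which side, and where the skiff is) can ever be reached, none of them has everyone across, and every continuation just revisits them. So no valid plan exists.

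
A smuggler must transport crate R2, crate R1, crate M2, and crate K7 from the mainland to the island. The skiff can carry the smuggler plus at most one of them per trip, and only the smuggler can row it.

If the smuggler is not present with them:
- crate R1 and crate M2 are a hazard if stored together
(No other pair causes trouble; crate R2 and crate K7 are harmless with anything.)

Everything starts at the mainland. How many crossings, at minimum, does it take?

7

Counting alone: the smuggler can take at most 1 across per trip to the island, so moving all 4 needs at least 4 loaded trips out, with a return between consecutive ones — at least 7 crossings.
The plan below uses exactly 7 crossings, so it is optimal:
1. Smuggler goes to the island with crate R1.
2. Smuggler goes back to the mainland alone.
3. Smuggler goes to the island with crate R2.
4. Smuggler goes back to the mainland alone.
5. Smuggler goes to the island with crate K7.
6. Smuggler goes back to the mainland alone.
7. Smuggler goes to the island with crate M2.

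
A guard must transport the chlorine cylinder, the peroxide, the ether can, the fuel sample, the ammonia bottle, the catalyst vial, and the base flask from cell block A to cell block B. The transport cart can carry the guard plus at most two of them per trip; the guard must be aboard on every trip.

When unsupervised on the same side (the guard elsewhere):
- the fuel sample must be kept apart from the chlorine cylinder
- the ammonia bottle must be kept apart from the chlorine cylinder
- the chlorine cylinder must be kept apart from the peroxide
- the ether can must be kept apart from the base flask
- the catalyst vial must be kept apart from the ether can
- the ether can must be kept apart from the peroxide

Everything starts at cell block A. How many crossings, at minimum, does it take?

Counting alone: the guard can take at most 2 across per trip to cell block B, so moving all 7 needs at least 4 loaded trips out, with a return between consecutive ones — at least 7 crossings.
The safety rule pushes this higher. Following every safe sequence of crossings, the most of the 7 that can be at cell block B as the transport cart arrives there on crossing 7 is 6 — never all 7.
So no plan with fewer than 9 crossings exists, and this one achieves 9:
1. Guard goes to cell block B with the chlorine cylinder and the ether can.  [cell block A: the ammonia bottle, the base flask, the catalyst vial, the fuel sample, the peroxide | cell block B: the chlorine cylinder, the ether can]
2. Guard goes back to cell block A alone.  [cell block A: the ammonia bottle, the base flask, the catalyst vial, the fuel sample, the peroxide | cell block B: the chlorine cylinder, the ether can]
3. Guard goes to cell block B with the fuel sample.  [cell block A: the ammonia bottle, the base flask, the catalyst vial, the peroxide | cell block B: the chlorine cylinder, the ether can, the fuel sample]
4. Guard goes back to cell block A with the chlorine cylinder.  [cell block A: the ammonia bottle, the base flask, the catalyst vial, the chlorine cylinder, the peroxide | cell block B: the ether can, the fuel sample]
5. Guard goes to cell block B with the ammonia bottle and the peroxide.  [cell block A: the base flask, the catalyst vial, the chlorine cylinder | cell block B: the ammonia bottle, the ether can, the fuel sample, the peroxide]
6. Guard goes back to cell block A with the ether can.  [cell block A: the base flask, the catalyst vial, the chlorine cylinder, the ether can | cell block B: the ammonia bottle, the fuel sample, the peroxide]
7. Guard goes to cell block B with the base flask and the catalyst vial.  [cell block A: the chlorine cylinder, the ether can | cell block B: the ammonia bottle, the base flask, the catalyst vial, the fuel sample, the peroxide]
8. Guard goes back to cell block A alone.  [cell block A: the chlorine cylinder, the ether can | cell block B: the ammonia bottle, the base flask, the catalyst vial, the fuel sample, the peroxide]
9. Guard goes to cell block B with the chlorine cylinder and the ether can.  [cell block A: — | cell block B: the ammonia bottle, the base flask, the catalyst vial, the chlorine cylinder, the ether can, the fuel sample, the peroxide]

9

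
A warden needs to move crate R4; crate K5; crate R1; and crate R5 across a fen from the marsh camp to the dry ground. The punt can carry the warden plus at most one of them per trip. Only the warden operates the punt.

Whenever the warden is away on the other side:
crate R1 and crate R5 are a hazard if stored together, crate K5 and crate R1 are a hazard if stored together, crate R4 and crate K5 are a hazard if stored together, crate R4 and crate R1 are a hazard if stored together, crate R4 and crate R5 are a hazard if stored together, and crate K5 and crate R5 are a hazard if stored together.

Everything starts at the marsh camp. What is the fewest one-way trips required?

impossible

Whatever the first load, the items left behind include a forbidden pair without the warden. No opening move is safe, so no plan exists.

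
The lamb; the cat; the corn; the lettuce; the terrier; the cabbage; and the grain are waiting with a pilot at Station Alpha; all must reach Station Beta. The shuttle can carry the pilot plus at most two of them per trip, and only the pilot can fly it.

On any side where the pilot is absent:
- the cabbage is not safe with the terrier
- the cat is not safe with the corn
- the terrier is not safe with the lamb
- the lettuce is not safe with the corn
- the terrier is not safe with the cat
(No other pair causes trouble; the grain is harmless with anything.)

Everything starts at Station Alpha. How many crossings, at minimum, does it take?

9

Counting alone: the pilot can take at most 2 across per trip to Station Beta, so moving all 7 needs at least 4 loaded trips out, with a return between consecutive ones — at least 7 crossings.
The safety rule pushes this higher. Following every safe sequence of crossings, the most of the 7 that can be at Station Beta as the shuttle arrives there on crossing 7 is 6 — never all 7.
So no plan with fewer than 9 crossings exists, and this one achieves 9:
1. Pilot goes to Station Beta with the corn and the terrier.  [Station Alpha: the cabbage, the cat, the grain, the lamb, the lettuce | Station Beta: the corn, the terrier]
2. Pilot goes back to Station Alpha alone.  [Station Alpha: the cabbage, the cat, the grain, the lamb, the lettuce | Station Beta: the corn, the terrier]
3. Pilot goes to Station Beta with the lamb.  [Station Alpha: the cabbage, the cat, the grain, the lettuce | Station Beta: the corn, the lamb, the terrier]
4. Pilot goes back to Station Alpha with the terrier.  [Station Alpha: the cabbage, the cat, the grain, the lettuce, the terrier | Station Beta: the corn, the lamb]
5. Pilot goes to Station Beta with the cabbage and the cat.  [Station Alpha: the grain, the lettuce, the terrier | Station Beta: the cabbage, the cat, the corn, the lamb]
6. Pilot goes back to Station Alpha with the corn.  [Station Alpha: the corn, the grain, the lettuce, the terrier | Station Beta: the cabbage, the cat, the lamb]
7. Pilot goes to Station Beta with the grain and the lettuce.  [Station Alpha: the corn, the terrier | Station Beta: the cabbage, the cat, the grain, the lamb, the lettuce]
8. Pilot goes back to Station Alpha alone.  [Station Alpha: the corn, the terrier | Station Beta: the cabbage, the cat, the grain, the lamb, the lettuce]
9. Pilot goes to Station Beta with the corn and the terrier.  [Station Alpha: — | Station Beta: the cabbage, the cat, the corn, the grain, the lamb, the lettuce, the terrier]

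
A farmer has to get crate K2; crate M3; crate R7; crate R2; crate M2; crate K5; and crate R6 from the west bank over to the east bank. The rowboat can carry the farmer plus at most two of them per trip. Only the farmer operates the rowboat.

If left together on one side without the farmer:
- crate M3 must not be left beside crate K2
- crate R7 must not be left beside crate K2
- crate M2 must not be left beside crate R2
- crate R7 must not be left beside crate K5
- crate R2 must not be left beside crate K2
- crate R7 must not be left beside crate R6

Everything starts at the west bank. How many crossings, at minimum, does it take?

impossible

Whatever the first load, the items left behind include a forbidden pair without the farmer. No opening move is safe, so no plan exists.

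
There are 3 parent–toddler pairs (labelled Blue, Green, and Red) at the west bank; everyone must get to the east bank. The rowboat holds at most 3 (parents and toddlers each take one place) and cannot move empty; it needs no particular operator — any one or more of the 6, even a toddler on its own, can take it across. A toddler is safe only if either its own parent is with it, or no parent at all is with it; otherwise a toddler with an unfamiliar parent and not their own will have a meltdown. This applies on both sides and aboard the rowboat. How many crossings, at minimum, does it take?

Counting alone: each trip to the east bank takes at most 3 across and each return brings at least 1 back, so after t trips out (and t−1 returns) at most 3t − (t−1) of the 6 are across; that first reaches 6 at t = 3, so at least 5 crossings are needed.
The plan below uses exactly 5 crossings, so it is optimal:
1. parent Blue and toddler Blue cross → the east bank.
2. parent Blue crosses ← the west bank.
3. parent Blue, parent Green, and parent Red cross → the east bank.
4. toddler Blue crosses ← the west bank.
5. toddler Blue, toddler Green, and toddler Red cross → the east bank.

5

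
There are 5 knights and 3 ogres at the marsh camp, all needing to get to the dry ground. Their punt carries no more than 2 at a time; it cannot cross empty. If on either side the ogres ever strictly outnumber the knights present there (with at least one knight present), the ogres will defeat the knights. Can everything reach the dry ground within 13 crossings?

Yes

Yes — this plan uses 13 crossings (≤ 13):
1. 2 ogres → the dry ground.  (the marsh camp: 5K 1O; the dry ground: 0K 2O)
2. 1 ogre ← the marsh camp.  (the marsh camp: 5K 2O; the dry ground: 0K 1O)
3. 2 ogres → the dry ground.  (the marsh camp: 5K 0O; the dry ground: 0K 3O)
4. 1 ogre ← the marsh camp.  (the marsh camp: 5K 1O; the dry ground: 0K 2O)
5. 2 knights → the dry ground.  (the marsh camp: 3K 1O; the dry ground: 2K 2O)
6. 1 ogre ← the marsh camp.  (the marsh camp: 3K 2O; the dry ground: 2K 1O)
7. 1 knight and 1 ogre → the dry ground.  (the marsh camp: 2K 1O; the dry ground: 3K 2O)
8. 1 ogre ← the marsh camp.  (the marsh camp: 2K 2O; the dry ground: 3K 1O)
9. 2 ogres → the dry ground.  (the marsh camp: 2K 0O; the dry ground: 3K 3O)
10. 1 ogre ← the marsh camp.  (the marsh camp: 2K 1O; the dry ground: 3K 2O)
11. 1 knight and 1 ogre → the dry ground.  (the marsh camp: 1K 0O; the dry ground: 4K 3O)
12. 1 ogre ← the marsh camp.  (the marsh camp: 1K 1O; the dry ground: 4K 2O)
13. 1 knight and 1 ogre → the dry ground.  (the marsh camp: 0K 0O; the dry ground: 5K 3O)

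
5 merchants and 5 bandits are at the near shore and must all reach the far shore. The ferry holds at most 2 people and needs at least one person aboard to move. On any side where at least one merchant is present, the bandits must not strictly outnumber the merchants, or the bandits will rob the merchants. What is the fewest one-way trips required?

Following every safe sequence of crossings from the start, the most of the 10 that can be at the far shore as the ferry arrives there on crossings 1, 3, 5, 7 is 2, 3, 4, 5 respectively; the best ever achieved is 5 of 10.
From crossing 9 on, no configuration arises that was not already reachable earlier: only 13 distinct safe configurations (who is on which side, and where the ferry is) can ever be reached, none of them has everyone across, and every continuation just revisits them. They are: 0 merchants + 0 bandits across (ferry back at the start); 0 merchants + 1 bandit across (ferry there); 0 merchants + 1 bandit across (ferry back at the start); 0 merchants + 2 bandits across (ferry there); 0 merchants + 2 bandits across (ferry back at the start); 0 merchants + 3 bandits across (ferry there); 0 merchants + 3 bandits across (ferry back at the start); 0 merchants + 4 bandits across (ferry there); 0 merchants + 4 bandits across (ferry back at the start); 0 merchants + 5 bandits across (ferry there); 1 merchant + 1 bandit across (ferry there); 1 merchant + 1 bandit across (ferry back at the start); 2 merchants + 2 bandits across (ferry there). So no valid plan exists.

impossible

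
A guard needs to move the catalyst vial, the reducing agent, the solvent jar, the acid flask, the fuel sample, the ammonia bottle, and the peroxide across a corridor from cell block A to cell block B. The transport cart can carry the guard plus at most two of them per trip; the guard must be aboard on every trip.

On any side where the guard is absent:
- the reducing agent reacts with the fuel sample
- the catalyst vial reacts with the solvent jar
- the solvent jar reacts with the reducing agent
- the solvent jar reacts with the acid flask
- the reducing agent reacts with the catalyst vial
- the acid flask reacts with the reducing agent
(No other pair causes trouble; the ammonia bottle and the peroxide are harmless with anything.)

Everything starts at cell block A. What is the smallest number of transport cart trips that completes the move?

Counting alone: the guard can take at most 2 across per trip to cell block B, so moving all 7 needs at least 4 loaded trips out, with a return between consecutive ones — at least 7 crossings.
The safety rule pushes this higher. Following every safe sequence of crossings, the most of the 7 that can be at cell block B as the transport cart arrives there on crossings 7, 9 is 5, 6 respectively — never all 7.
So no plan with fewer than 11 crossings exists, and this one achieves 11:
1. Guard goes to cell block B with the reducing agent and the solvent jar.  [cell block A: the acid flask, the ammonia bottle, the catalyst vial, the fuel sample, the peroxide | cell block B: the reducing agent, the solvent jar]
2. Guard goes back to cell block A with the reducing agent.  [cell block A: the acid flask, the ammonia bottle, the catalyst vial, the fuel sample, the peroxide, the reducing agent | cell block B: the solvent jar]
3. Guard goes to cell block B with the fuel sample and the reducing agent.  [cell block A: the acid flask, the ammonia bottle, the catalyst vial, the peroxide | cell block B: the fuel sample, the reducing agent, the solvent jar]
4. Guard goes back to cell block A with the reducing agent.  [cell block A: the acid flask, the ammonia bottle, the catalyst vial, the peroxide, the reducing agent | cell block B: the fuel sample, the solvent jar]
5. Guard goes to cell block B with the acid flask and the catalyst vial.  [cell block A: the ammonia bottle, the peroxide, the reducing agent | cell block B: the acid flask, the catalyst vial, the fuel sample, the solvent jar]
6. Guard goes back to cell block A with the solvent jar.  [cell block A: the ammonia bottle, the peroxide, the reducing agent, the solvent jar | cell block B: the acid flask, the catalyst vial, the fuel sample]
7. Guard goes to cell block B with the ammonia bottle and the reducing agent.  [cell block A: the peroxide, the solvent jar | cell block B: the acid flask, the ammonia bottle, the catalyst vial, the fuel sample, the reducing agent]
8. Guard goes back to cell block A with the reducing agent.  [cell block A: the peroxide, the reducing agent, the solvent jar | cell block B: the acid flask, the ammonia bottle, the catalyst vial, the fuel sample]
9. Guard goes to cell block B with the peroxide and the reducing agent.  [cell block A: the solvent jar | cell block B: the acid flask, the ammonia bottle, the catalyst vial, the fuel sample, the peroxide, the reducing agent]
10. Guard goes back to cell block A with the reducing agent.  [cell block A: the reducing agent, the solvent jar | cell block B: the acid flask, the ammonia bottle, the catalyst vial, the fuel sample, the peroxide]
11. Guard goes to cell block B with the reducing agent and the solvent jar.  [cell block A: — | cell block B: the acid flask, the ammonia bottle, the catalyst vial, the fuel sample, the peroxide, the reducing agent, the solvent jar]

11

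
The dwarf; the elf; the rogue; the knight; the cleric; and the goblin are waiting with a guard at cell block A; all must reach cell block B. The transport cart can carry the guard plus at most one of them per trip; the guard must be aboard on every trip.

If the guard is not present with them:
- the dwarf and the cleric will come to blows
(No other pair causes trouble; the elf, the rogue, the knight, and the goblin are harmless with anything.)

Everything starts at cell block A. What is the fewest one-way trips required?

11

Counting alone: the guard can take at most 1 across per trip to cell block B, so moving all 6 needs at least 6 loaded trips out, with a return between consecutive ones — at least 11 crossings.
The plan below uses exactly 11 crossings, so it is optimal:
1. Guard goes to cell block B with the dwarf.
2. Guard goes back to cell block A alone.
3. Guard goes to cell block B with the elf.
4. Guard goes back to cell block A alone.
5. Guard goes to cell block B with the rogue.
6. Guard goes back to cell block A alone.
7. Guard goes to cell block B with the knight.
8. Guard goes back to cell block A alone.
9. Guard goes to cell block B with the goblin.
10. Guard goes back to cell block A alone.
11. Guard goes to cell block B with the cleric.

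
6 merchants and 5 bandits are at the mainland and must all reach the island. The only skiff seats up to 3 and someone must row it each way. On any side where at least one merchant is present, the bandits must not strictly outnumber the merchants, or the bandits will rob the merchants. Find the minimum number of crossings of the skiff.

Counting alone: each trip to the island takes at most 3 across and each return brings at least 1 back, so after t trips out (and t−1 returns) at most 3t − (t−1) of the 11 are across; that first reaches 11 at t = 5, so at least 9 crossings are needed.
The plan below uses exactly 9 crossings, so it is optimal:
1. 3 bandits → the island.  (the mainland: 6M 2B; the island: 0M 3B)
2. 1 bandit ← the mainland.  (the mainland: 6M 3B; the island: 0M 2B)
3. 3 merchants → the island.  (the mainland: 3M 3B; the island: 3M 2B)
4. 1 merchant ← the mainland.  (the mainland: 4M 3B; the island: 2M 2B)
5. 2 merchants and 1 bandit → the island.  (the mainland: 2M 2B; the island: 4M 3B)
6. 1 merchant ← the mainland.  (the mainland: 3M 2B; the island: 3M 3B)
7. 2 merchants and 1 bandit → the island.  (the mainland: 1M 1B; the island: 5M 4B)
8. 1 merchant ← the mainland.  (the mainland: 2M 1B; the island: 4M 4B)
9. 2 merchants and 1 bandit → the island.  (the mainland: 0M 0B; the island: 6M 5B)

9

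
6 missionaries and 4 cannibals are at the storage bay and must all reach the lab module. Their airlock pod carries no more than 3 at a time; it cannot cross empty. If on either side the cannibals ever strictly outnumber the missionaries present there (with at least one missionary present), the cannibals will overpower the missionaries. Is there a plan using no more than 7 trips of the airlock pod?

No

Counting alone: each trip to the lab module takes at most 3 across and each return brings at least 1 back, so after t trips out (and t−1 returns) at most 3t − (t−1) of the 10 are across; that first reaches 10 at t = 5, so at least 9 crossings are needed.
Since 7 < 9, 7 crossings cannot be enough. (The shortest complete plan in fact takes 9:)
1. 2 cannibals → the lab module.  (the storage bay: 6M 2C; the lab module: 0M 2C)
2. 1 cannibal ← the storage bay.  (the storage bay: 6M 3C; the lab module: 0M 1C)
3. 3 cannibals → the lab module.  (the storage bay: 6M 0C; the lab module: 0M 4C)
4. 1 cannibal ← the storage bay.  (the storage bay: 6M 1C; the lab module: 0M 3C)
5. 3 missionaries → the lab module.  (the storage bay: 3M 1C; the lab module: 3M 3C)
6. 1 cannibal ← the storage bay.  (the storage bay: 3M 2C; the lab module: 3M 2C)
7. 1 missionary and 2 cannibals → the lab module.  (the storage bay: 2M 0C; the lab module: 4M 4C)
8. 1 cannibal ← the storage bay.  (the storage bay: 2M 1C; the lab module: 4M 3C)
9. 2 missionaries and 1 cannibal → the lab module.  (the storage bay: 0M 0C; the lab module: 6M 4C)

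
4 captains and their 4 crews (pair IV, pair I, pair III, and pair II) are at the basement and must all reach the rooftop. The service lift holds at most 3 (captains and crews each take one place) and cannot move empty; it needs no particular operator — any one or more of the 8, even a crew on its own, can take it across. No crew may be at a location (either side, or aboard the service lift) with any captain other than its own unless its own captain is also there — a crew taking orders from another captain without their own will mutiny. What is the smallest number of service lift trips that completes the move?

Counting alone: each trip to the rooftop takes at most 3 across and each return brings at least 1 back, so after t trips out (and t−1 returns) at most 3t − (t−1) of the 8 are across; that first reaches 8 at t = 4, so at least 7 crossings are needed.
The safety rule pushes this higher. Following every safe sequence of crossings, the most of the 8 that can be at the rooftop as the service lift arrives there on crossing 7 is 7 — never all 8.
So no plan with fewer than 9 crossings exists, and this one achieves 9:
1. captain IV and crew IV cross → the rooftop.
2. captain IV crosses ← the basement.
3. captain I, captain IV, and crew I cross → the rooftop.
4. captain IV and crew IV cross ← the basement.
5. captain II, captain III, and captain IV cross → the rooftop.
6. crew I crosses ← the basement.
7. crew I and crew IV cross → the rooftop.
8. crew IV crosses ← the basement.
9. crew II, crew III, and crew IV cross → the rooftop.

9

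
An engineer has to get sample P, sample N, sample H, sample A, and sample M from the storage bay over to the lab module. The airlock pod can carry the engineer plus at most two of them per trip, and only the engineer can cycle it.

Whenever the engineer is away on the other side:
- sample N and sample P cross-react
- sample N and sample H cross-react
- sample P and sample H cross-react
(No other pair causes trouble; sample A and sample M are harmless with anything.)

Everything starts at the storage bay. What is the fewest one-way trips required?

Counting alone: the engineer can take at most 2 across per trip to the lab module, so moving all 5 needs at least 3 loaded trips out, with a return between consecutive ones — at least 5 crossings.
The safety rule pushes this higher. Following every safe sequence of crossings, the most of the 5 that can be at the lab module as the airlock pod arrives there on crossing 5 is 4 — never all 5.
So no plan with fewer than 7 crossings exists, and this one achieves 7:
1. Engineer goes to the lab module with sample N and sample P.
2. Engineer goes back to the storage bay with sample P.
3. Engineer goes to the lab module with sample A and sample P.
4. Engineer goes back to the storage bay with sample P.
5. Engineer goes to the lab module with sample M and sample P.
6. Engineer goes back to the storage bay with sample P.
7. Engineer goes to the lab module with sample H and sample P.

7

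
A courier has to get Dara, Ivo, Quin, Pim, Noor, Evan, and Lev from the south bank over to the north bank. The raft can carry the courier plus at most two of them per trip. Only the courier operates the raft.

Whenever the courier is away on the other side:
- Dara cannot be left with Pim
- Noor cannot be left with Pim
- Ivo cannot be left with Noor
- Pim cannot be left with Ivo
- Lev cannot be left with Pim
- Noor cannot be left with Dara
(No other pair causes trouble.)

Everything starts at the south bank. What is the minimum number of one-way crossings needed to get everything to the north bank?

Counting alone: the courier can take at most 2 across per trip to the north bank, so moving all 7 needs at least 4 loaded trips out, with a return between consecutive ones — at least 7 crossings.
The safety rule pushes this higher. Following every safe sequence of crossings, the most of the 7 that can be at the north bank as the raft arrives there on crossings 7, 9 is 5, 6 respectively — never all 7.
So no plan with fewer than 11 crossings exists, and this one achieves 11:
1. Courier goes to the north bank with Noor and Pim.  [the south bank: Dara, Evan, Ivo, Lev, Quin | the north bank: Noor, Pim]
2. Courier goes back to the south bank with Pim.  [the south bank: Dara, Evan, Ivo, Lev, Pim, Quin | the north bank: Noor]
3. Courier goes to the north bank with Pim and Quin.  [the south bank: Dara, Evan, Ivo, Lev | the north bank: Noor, Pim, Quin]
4. Courier goes back to the south bank with Pim.  [the south bank: Dara, Evan, Ivo, Lev, Pim | the north bank: Noor, Quin]
5. Courier goes to the north bank with Evan and Pim.  [the south bank: Dara, Ivo, Lev | the north bank: Evan, Noor, Pim, Quin]
6. Courier goes back to the south bank with Pim.  [the south bank: Dara, Ivo, Lev, Pim | the north bank: Evan, Noor, Quin]
7. Courier goes to the north bank with Lev and Pim.  [the south bank: Dara, Ivo | the north bank: Evan, Lev, Noor, Pim, Quin]
8. Courier goes back to the south bank with Pim.  [the south bank: Dara, Ivo, Pim | the north bank: Evan, Lev, Noor, Quin]
9. Courier goes to the north bank with Dara and Ivo.  [the south bank: Pim | the north bank: Dara, Evan, Ivo, Lev, Noor, Quin]
10. Courier goes back to the south bank with Noor.  [the south bank: Noor, Pim | the north bank: Dara, Evan, Ivo, Lev, Quin]
11. Courier goes to the north bank with Noor and Pim.  [the south bank: — | the north bank: Dara, Evan, Ivo, Lev, Noor, Pim, Quin]

11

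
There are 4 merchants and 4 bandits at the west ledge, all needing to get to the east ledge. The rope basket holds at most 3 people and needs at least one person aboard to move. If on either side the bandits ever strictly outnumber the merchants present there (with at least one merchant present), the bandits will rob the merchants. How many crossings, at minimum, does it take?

Counting alone: each trip to the east ledge takes at most 3 across and each return brings at least 1 back, so after t trips out (and t−1 returns) at most 3t − (t−1) of the 8 are across; that first reaches 8 at t = 4, so at least 7 crossings are needed.
The safety rule pushes this higher. Following every safe sequence of crossings, the most of the 8 that can be at the east ledge as the rope basket arrives there on crossing 7 is 7 — never all 8.
So no plan with fewer than 9 crossings exists, and this one achieves 9:
1. 2 bandits → the east ledge.  (the west ledge: 4M 2B; the east ledge: 0M 2B)
2. 1 bandit ← the west ledge.  (the west ledge: 4M 3B; the east ledge: 0M 1B)
3. 3 bandits → the east ledge.  (the west ledge: 4M 0B; the east ledge: 0M 4B)
4. 1 bandit ← the west ledge.  (the west ledge: 4M 1B; the east ledge: 0M 3B)
5. 3 merchants → the east ledge.  (the west ledge: 1M 1B; the east ledge: 3M 3B)
6. 1 merchant and 1 bandit ← the west ledge.  (the west ledge: 2M 2B; the east ledge: 2M 2B)
7. 2 merchants → the east ledge.  (the west ledge: 0M 2B; the east ledge: 4M 2B)
8. 1 bandit ← the west ledge.  (the west ledge: 0M 3B; the east ledge: 4M 1B)
9. 3 bandits → the east ledge.  (the west ledge: 0M 0B; the east ledge: 4M 4B)

9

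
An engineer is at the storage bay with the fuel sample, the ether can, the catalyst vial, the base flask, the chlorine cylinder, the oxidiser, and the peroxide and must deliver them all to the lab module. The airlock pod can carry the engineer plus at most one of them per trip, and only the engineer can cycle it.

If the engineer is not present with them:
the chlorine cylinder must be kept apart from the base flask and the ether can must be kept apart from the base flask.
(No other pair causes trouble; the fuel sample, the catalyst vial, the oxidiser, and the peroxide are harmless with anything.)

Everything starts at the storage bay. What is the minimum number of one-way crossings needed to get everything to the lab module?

Counting alone: the engineer can take at most 1 across per trip to the lab module, so moving all 7 needs at least 7 loaded trips out, with a return between consecutive ones — at least 13 crossings.
The safety rule pushes this higher. Following every safe sequence of crossings, the most of the 7 that can be at the lab module as the airlock pod arrives there on crossing 13 is 6 — never all 7.
So no plan with fewer than 15 crossings exists, and this one achieves 15:
1. Engineer goes to the lab module with the base flask.  [the storage bay: the catalyst vial, the chlorine cylinder, the ether can, the fuel sample, the oxidiser, the peroxide | the lab module: the base flask]
2. Engineer goes back to the storage bay alone.  [the storage bay: the catalyst vial, the chlorine cylinder, the ether can, the fuel sample, the oxidiser, the peroxide | the lab module: the base flask]
3. Engineer goes to the lab module with the fuel sample.  [the storage bay: the catalyst vial, the chlorine cylinder, the ether can, the oxidiser, the peroxide | the lab module: the base flask, the fuel sample]
4. Engineer goes back to the storage bay alone.  [the storage bay: the catalyst vial, the chlorine cylinder, the ether can, the oxidiser, the peroxide | the lab module: the base flask, the fuel sample]
5. Engineer goes to the lab module with the ether can.  [the storage bay: the catalyst vial, the chlorine cylinder, the oxidiser, the peroxide | the lab module: the base flask, the ether can, the fuel sample]
6. Engineer goes back to the storage bay with the base flask.  [the storage bay: the base flask, the catalyst vial, the chlorine cylinder, the oxidiser, the peroxide | the lab module: the ether can, the fuel sample]
7. Engineer goes to the lab module with the chlorine cylinder.  [the storage bay: the base flask, the catalyst vial, the oxidiser, the peroxide | the lab module: the chlorine cylinder, the ether can, the fuel sample]
8. Engineer goes back to the storage bay alone.  [the storage bay: the base flask, the catalyst vial, the oxidiser, the peroxide | the lab module: the chlorine cylinder, the ether can, the fuel sample]
9. Engineer goes to the lab module with the catalyst vial.  [the storage bay: the base flask, the oxidiser, the peroxide | the lab module: the catalyst vial, the chlorine cylinder, the ether can, the fuel sample]
10. Engineer goes back to the storage bay alone.  [the storage bay: the base flask, the oxidiser, the peroxide | the lab module: the catalyst vial, the chlorine cylinder, the ether can, the fuel sample]
11. Engineer goes to the lab module with the oxidiser.  [the storage bay: the base flask, the peroxide | the lab module: the catalyst vial, the chlorine cylinder, the ether can, the fuel sample, the oxidiser]
12. Engineer goes back to the storage bay alone.  [the storage bay: the base flask, the peroxide | the lab module: the catalyst vial, the chlorine cylinder, the ether can, the fuel sample, the oxidiser]
13. Engineer goes to the lab module with the peroxide.  [the storage bay: the base flask | the lab module: the catalyst vial, the chlorine cylinder, the ether can, the fuel sample, the oxidiser, the peroxide]
14. Engineer goes back to the storage bay alone.  [the storage bay: the base flask | the lab module: the catalyst vial, the chlorine cylinder, the ether can, the fuel sample, the oxidiser, the peroxide]
15. Engineer goes to the lab module with the base flask.  [the storage bay: — | the lab module: the base flask, the catalyst vial, the chlorine cylinder, the ether can, the fuel sample, the oxidiser, the peroxide]

15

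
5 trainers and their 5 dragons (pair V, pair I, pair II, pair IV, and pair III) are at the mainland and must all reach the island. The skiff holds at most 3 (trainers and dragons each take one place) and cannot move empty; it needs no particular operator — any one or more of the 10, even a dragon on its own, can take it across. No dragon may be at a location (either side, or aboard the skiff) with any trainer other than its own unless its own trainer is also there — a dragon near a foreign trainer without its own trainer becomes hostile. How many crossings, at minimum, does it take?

Counting alone: each trip to the island takes at most 3 across and each return brings at least 1 back, so after t trips out (and t−1 returns) at most 3t − (t−1) of the 10 are across; that first reaches 10 at t = 5, so at least 9 crossings are needed.
The safety rule pushes this higher. Following every safe sequence of crossings, the most of the 10 that can be at the island as the skiff arrives there on crossing 9 is 9 — never all 10.
So no plan with fewer than 11 crossings exists, and this one achieves 11:
1. dragon V and trainer V cross → the island.
2. trainer V crosses ← the mainland.
3. dragon I, dragon II, and dragon IV cross → the island.
4. dragon V crosses ← the mainland.
5. trainer I, trainer II, and trainer IV cross → the island.
6. dragon I and trainer I cross ← the mainland.
7. trainer I, trainer III, and trainer V cross → the island.
8. dragon II crosses ← the mainland.
9. dragon I and dragon V cross → the island.
10. dragon V crosses ← the mainland.
11. dragon II, dragon III, and dragon V cross → the island.

11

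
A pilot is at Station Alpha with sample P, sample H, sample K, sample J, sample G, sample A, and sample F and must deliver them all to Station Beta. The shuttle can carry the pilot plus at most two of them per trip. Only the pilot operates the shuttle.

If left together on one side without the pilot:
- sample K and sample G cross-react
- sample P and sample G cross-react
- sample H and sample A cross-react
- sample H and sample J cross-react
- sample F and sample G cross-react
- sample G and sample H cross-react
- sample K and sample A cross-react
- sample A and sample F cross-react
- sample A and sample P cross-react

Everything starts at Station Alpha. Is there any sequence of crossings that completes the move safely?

Whatever the first load, the items left behind include a forbidden pair without the pilot. No opening move is safe, so no plan exists.

No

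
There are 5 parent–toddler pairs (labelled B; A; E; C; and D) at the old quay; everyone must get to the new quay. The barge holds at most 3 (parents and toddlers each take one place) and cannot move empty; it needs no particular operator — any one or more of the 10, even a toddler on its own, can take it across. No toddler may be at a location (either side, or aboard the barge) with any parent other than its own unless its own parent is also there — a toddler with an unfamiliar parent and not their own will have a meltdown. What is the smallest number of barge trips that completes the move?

11

Counting alone: each trip to the new quay takes at most 3 across and each return brings at least 1 back, so after t trips out (and t−1 returns) at most 3t − (t−1) of the 10 are across; that first reaches 10 at t = 5, so at least 9 crossings are needed.
The safety rule pushes this higher. Following every safe sequence of crossings, the most of the 10 that can be at the new quay as the barge arrives there on crossing 9 is 9 — never all 10.
So no plan with fewer than 11 crossings exists, and this one achieves 11:
1. parent B and toddler B cross → the new quay.
2. parent B crosses ← the old quay.
3. toddler A, toddler C, and toddler E cross → the new quay.
4. toddler B crosses ← the old quay.
5. parent A, parent C, and parent E cross → the new quay.
6. parent A and toddler A cross ← the old quay.
7. parent A, parent B, and parent D cross → the new quay.
8. toddler E crosses ← the old quay.
9. toddler A and toddler B cross → the new quay.
10. toddler B crosses ← the old quay.
11. toddler B, toddler D, and toddler E cross → the new quay.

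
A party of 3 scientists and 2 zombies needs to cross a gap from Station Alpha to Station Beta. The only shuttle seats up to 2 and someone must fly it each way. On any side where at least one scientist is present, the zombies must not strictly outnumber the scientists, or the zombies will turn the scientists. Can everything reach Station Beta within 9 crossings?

Yes — this plan uses 7 crossings (≤ 9):
1. 2 zombies → Station Beta.  (Station Alpha: 3S 0Z; Station Beta: 0S 2Z)
2. 1 zombie ← Station Alpha.  (Station Alpha: 3S 1Z; Station Beta: 0S 1Z)
3. 2 scientists → Station Beta.  (Station Alpha: 1S 1Z; Station Beta: 2S 1Z)
4. 1 scientist ← Station Alpha.  (Station Alpha: 2S 1Z; Station Beta: 1S 1Z)
5. 1 scientist and 1 zombie → Station Beta.  (Station Alpha: 1S 0Z; Station Beta: 2S 2Z)
6. 1 zombie ← Station Alpha.  (Station Alpha: 1S 1Z; Station Beta: 2S 1Z)
7. 1 scientist and 1 zombie → Station Beta.  (Station Alpha: 0S 0Z; Station Beta: 3S 2Z)

Yes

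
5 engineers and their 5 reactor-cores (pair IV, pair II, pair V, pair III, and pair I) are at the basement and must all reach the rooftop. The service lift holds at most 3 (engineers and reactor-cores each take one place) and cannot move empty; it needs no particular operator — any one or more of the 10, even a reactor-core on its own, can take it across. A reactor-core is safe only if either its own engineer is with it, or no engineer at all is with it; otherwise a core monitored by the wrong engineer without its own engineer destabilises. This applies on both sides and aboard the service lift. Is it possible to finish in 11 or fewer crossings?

Yes

Yes — this plan uses 11 crossings (≤ 11):
1. engineer IV and reactor-core IV cross → the rooftop.
2. engineer IV crosses ← the basement.
3. reactor-core II, reactor-core III, and reactor-core V cross → the rooftop.
4. reactor-core IV crosses ← the basement.
5. engineer II, engineer III, and engineer V cross → the rooftop.
6. engineer II and reactor-core II cross ← the basement.
7. engineer I, engineer II, and engineer IV cross → the rooftop.
8. reactor-core V crosses ← the basement.
9. reactor-core II and reactor-core IV cross → the rooftop.
10. reactor-core IV crosses ← the basement.
11. reactor-core I, reactor-core IV, and reactor-core V cross → the rooftop.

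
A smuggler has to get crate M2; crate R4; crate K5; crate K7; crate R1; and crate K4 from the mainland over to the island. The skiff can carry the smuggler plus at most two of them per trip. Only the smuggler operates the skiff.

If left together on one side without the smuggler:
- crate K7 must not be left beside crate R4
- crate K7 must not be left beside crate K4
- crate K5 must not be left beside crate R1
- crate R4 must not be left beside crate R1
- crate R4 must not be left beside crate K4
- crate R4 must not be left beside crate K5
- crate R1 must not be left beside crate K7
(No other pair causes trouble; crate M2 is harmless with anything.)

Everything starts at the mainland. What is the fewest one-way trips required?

Whatever the first load, the items left behind include a forbidden pair without the smuggler. No opening move is safe, so no plan exists.

impossible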